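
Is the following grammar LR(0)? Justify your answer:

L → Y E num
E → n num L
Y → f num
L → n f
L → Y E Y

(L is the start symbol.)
Yes, the grammar is LR(0)

Augment with L' → L and build the canonical LR(0) collection (I0 = CLOSURE({[L' → . L]}), then GOTO on every symbol after a dot until no new states appear). It has 13 states:
  I0: { [L → . Y E Y], [L → . Y E num], [L → . n f], [L' → . L], [Y → . f num] }  — shift
  I1: { [L' → L .] }  — accept
  I2: { [E → . n num L], [L → Y . E Y], [L → Y . E num] }  — shift
  I3: { [Y → f . num] }  — shift
  I4: { [L → n . f] }  — shift
  I5: { [L → n f .] }  — reduce
  I6: { [Y → f num .] }  — reduce
  I7: { [L → Y E . Y], [L → Y E . num], [Y → . f num] }  — shift
  I8: { [E → n . num L] }  — shift
  I9: { [E → n num . L], [L → . Y E Y], [L → . Y E num], [L → . n f], [Y → . f num] }  — shift
  I10: { [E → n num L .] }  — reduce
  I11: { [L → Y E Y .] }  — reduce
  I12: { [L → Y E num .] }  — reduce

Every state is either a pure shift/goto state or contains exactly one complete item and nothing to shift — no conflicts. The grammar is LR(0).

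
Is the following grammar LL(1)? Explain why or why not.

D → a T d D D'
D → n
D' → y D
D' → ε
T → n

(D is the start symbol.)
A grammar is LL(1) if for each non-terminal N with multiple productions, the predict sets of those productions are pairwise disjoint, where PREDICT(N → α) = (FIRST(α) \ {ε}) ∪ (FOLLOW(N) if α ⇒* ε).

Relevant sets:
  FOLLOW(D') = { $, 'y' }

For D:
  PREDICT(D → a T d D D') = { 'a' }
  PREDICT(D → n) = { 'n' }
For D':
  PREDICT(D' → y D) = { 'y' }
  PREDICT(D' → ε) = { $, 'y' }
T has a single production, so nothing to check there.

Conflict found: Predict set conflict for D': { 'y' }
The grammar is NOT LL(1).

Answer: No. Predict set conflict for D': { 'y' }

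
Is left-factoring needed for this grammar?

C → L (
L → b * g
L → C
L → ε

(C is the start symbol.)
Left-factoring is needed when two productions for the same non-terminal
share a common prefix on the right-hand side.

Productions for L:
  L → b * g
  L → C
  L → ε

No common prefixes found.

Answer: No, left-factoring is not needed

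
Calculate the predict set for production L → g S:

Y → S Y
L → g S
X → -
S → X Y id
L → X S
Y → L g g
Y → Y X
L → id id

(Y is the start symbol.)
{ 'g' }

PREDICT(L → g S) = (FIRST(RHS) \ {ε}) ∪ (FOLLOW(L) if ε ∈ FIRST(RHS), i.e. RHS ⇒* ε)
FIRST(g S) = { 'g' }
ε ∉ FIRST(g S), so FOLLOW(L) is not added.
PREDICT(L → g S) = { 'g' }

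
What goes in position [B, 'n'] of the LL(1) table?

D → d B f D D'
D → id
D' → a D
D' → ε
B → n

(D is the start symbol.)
To find M[B, 'n'], we find productions for B where 'n' is in the predict set (PREDICT(N → α) = (FIRST(α) \ {ε}) ∪ (FOLLOW(N) if α ⇒* ε)).

B → n: PREDICT = { 'n' }
  'n' is in predict set, so this production goes in M[B, 'n']

M[B, 'n'] = B → n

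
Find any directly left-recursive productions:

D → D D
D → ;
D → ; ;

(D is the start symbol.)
D → D D: LEFT RECURSIVE (starts with D)
D → ;: starts with ';'
D → ; ;: starts with ';'

The grammar has direct left recursion on: D.

Answer: Yes, D is left-recursive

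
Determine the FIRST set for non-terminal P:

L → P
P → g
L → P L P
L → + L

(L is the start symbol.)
From P → g:
  - g is a terminal: add 'g' and stop

Collecting: FIRST(P) = { 'g' }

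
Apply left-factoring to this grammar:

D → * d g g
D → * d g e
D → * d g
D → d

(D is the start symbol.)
D → * d g D'
D' → g
D' → e
D' → ε
D → d

Left-factoring transforms A → αβ₁ | αβ₂ into A → αA' and A' → β₁ | β₂
(α is the longest common prefix among the alternatives). Repeat until
no nonterminal has two alternatives with a common prefix.

Round 1: D has alternatives sharing prefix '* d g'. Introduce D': D → * d g D'
  Add: D' → g
  Add: D' → e
  Add: D' → ε

No remaining common prefixes — done.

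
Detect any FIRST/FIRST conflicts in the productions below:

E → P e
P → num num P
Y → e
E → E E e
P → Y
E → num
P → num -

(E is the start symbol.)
Yes. E → P e / E → E E e on { 'e', 'num' }; E → P e / E → num on { 'num' }; E → E E e / E → num on { 'num' }; P → num num P / P → num '-' on { 'num' }

A FIRST/FIRST conflict occurs when two productions N → α and N → β for the same non-terminal have FIRST(α) ∩ FIRST(β) ≠ ∅ (with ε ∈ FIRST of a nullable right-hand side, so two nullable alternatives also conflict).

FIRST sets of the non-terminals at (or reachable through a nullable prefix from) the front of some alternative:
  FIRST(P) = { 'e', 'num' }
  FIRST(E) = { 'e', 'num' }
  FIRST(Y) = { 'e' }

Productions for E:
  E → P e: FIRST = { 'e', 'num' }
  E → E E e: FIRST = { 'e', 'num' }
  E → num: FIRST = { 'num' }
Productions for P:
  P → num num P: FIRST = { 'num' }
  P → Y: FIRST = { 'e' }
  P → num -: FIRST = { 'num' }
Y has only one production, so no FIRST/FIRST conflict is possible there.

Conflict for E: E → P e and E → E E e
  Overlap: { 'e', 'num' }
Conflict for E: E → P e and E → num
  Overlap: { 'num' }
Conflict for E: E → E E e and E → num
  Overlap: { 'num' }
Conflict for P: P → num num P and P → num -
  Overlap: { 'num' }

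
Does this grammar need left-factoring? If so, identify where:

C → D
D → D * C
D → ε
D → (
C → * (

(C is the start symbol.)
No, left-factoring is not needed

Left-factoring is needed when two productions for the same non-terminal
share a common prefix on the right-hand side.

Productions for C:
  C → D
  C → * (
Productions for D:
  D → D * C
  D → ε
  D → (

No common prefixes found.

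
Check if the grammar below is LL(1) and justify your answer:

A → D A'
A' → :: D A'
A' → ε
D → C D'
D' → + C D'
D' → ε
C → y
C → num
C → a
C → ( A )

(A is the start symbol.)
Relevant sets:
  FOLLOW(A') = { $, ')' }
  FOLLOW(D') = { $, ')', '::' }

For A':
  PREDICT(A' → :: D A') = { '::' }
  PREDICT(A' → ε) = { $, ')' }
For D':
  PREDICT(D' → '+' C D') = { '+' }
  PREDICT(D' → ε) = { $, ')', '::' }
For C:
  PREDICT(C → y) = { 'y' }
  PREDICT(C → num) = { 'num' }
  PREDICT(C → a) = { 'a' }
  PREDICT(C → '(' A ')') = { '(' }
A, D have a single production, so nothing to check there.

All predict sets are disjoint. The grammar IS LL(1).

Answer: Yes, the grammar is LL(1).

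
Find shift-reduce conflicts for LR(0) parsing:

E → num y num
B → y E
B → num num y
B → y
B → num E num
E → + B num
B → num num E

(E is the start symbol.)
A shift-reduce conflict occurs when an LR(0) state has both:
  - a complete (reduce) item [A → α .] (dot at the end), and
  - a shift item [B → β . c γ] (dot before a terminal).

Augment with E' → E and build the canonical LR(0) collection (I0 = CLOSURE({[E' → . E]}), then GOTO on every symbol after a dot until no new states appear). It has 16 states:
  I0: { [E → . + B num], [E → . num y num], [E' → . E] }  — shift
  I1: { [B → . num E num], [B → . num num E], [B → . num num y], [B → . y E], [B → . y], [E → + . B num] }  — shift
  I2: { [E' → E .] }  — accept
  I3: { [E → num . y num] }  — shift
  I4: { [E → num y . num] }  — shift
  I5: { [E → num y num .] }  — reduce
  I6: { [E → + B . num] }  — shift
  I7: { [B → num . E num], [B → num . num E], [B → num . num y], [E → . + B num], [E → . num y num] }  — shift
  I8: { [B → y . E], [B → y .], [E → . + B num], [E → . num y num] }  — shift, reduce
  I9: { [B → y E .] }  — reduce
  I10: { [B → num E . num] }  — shift
  I11: { [B → num num . E], [B → num num . y], [E → . + B num], [E → . num y num], [E → num . y num] }  — shift
  I12: { [B → num num E .] }  — reduce
  I13: { [B → num num y .], [E → num y . num] }  — shift, reduce
  I14: { [B → num E num .] }  — reduce
  I15: { [E → + B num .] }  — reduce

I8 contains reduce item [B → y .] and shift items [E → . + B num], [E → . num y num] — shift-reduce conflict.
I13 contains reduce item [B → num num y .] and shift item [E → num y . num] — shift-reduce conflict.

Answer: Yes — I8: [B → y .] vs [E → . + B num]; I13: [B → num num y .] vs [E → num y . num]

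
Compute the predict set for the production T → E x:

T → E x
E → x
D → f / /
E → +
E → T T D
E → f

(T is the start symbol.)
PREDICT(T → E x) = (FIRST(RHS) \ {ε}) ∪ (FOLLOW(T) if ε ∈ FIRST(RHS), i.e. RHS ⇒* ε)
FIRST(E) = { '+', 'f', 'x' }
FIRST(E x) = { '+', 'f', 'x' }
ε ∉ FIRST(E x), so FOLLOW(T) is not added.
PREDICT(T → E x) = { '+', 'f', 'x' }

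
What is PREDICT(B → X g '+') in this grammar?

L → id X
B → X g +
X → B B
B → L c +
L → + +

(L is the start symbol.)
PREDICT(B → X g '+') = (FIRST(RHS) \ {ε}) ∪ (FOLLOW(B) if ε ∈ FIRST(RHS), i.e. RHS ⇒* ε)
FIRST(X) = { '+', 'id' }
FIRST(X g '+') = { '+', 'id' }
ε ∉ FIRST(X g '+'), so FOLLOW(B) is not added.
PREDICT(B → X g '+') = { '+', 'id' }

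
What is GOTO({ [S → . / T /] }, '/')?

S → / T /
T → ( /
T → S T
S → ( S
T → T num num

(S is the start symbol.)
{ [S → . ( S], [S → . / T /], [S → / . T /], [T → . ( /], [T → . S T], [T → . T num num] }

GOTO(I, '/') = CLOSURE({ [A → αX.β] : [A → α.Xβ] ∈ I, X = '/' })

Items with dot before '/', with the dot advanced:
  [S → . / T /] → [S → / . T /]
Closure of the advanced items:
  [S → / . T /] has the dot before T: add [T → . ( /], [T → . S T], [T → . T num num]
  [T → . S T] has the dot before S: add [S → . / T /], [S → . ( S]

GOTO = { [S → . ( S], [S → . / T /], [S → / . T /], [T → . ( /], [T → . S T], [T → . T num num] }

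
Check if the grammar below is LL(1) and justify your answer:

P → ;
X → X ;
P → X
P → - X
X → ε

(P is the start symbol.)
No. Predict set conflict for P: { ';' }

Relevant sets:
  FIRST(X) = { ';', ε }
  FOLLOW(P) = { $ }
  FOLLOW(X) = { $, ';' }

For P:
  PREDICT(P → ';') = { ';' }
  PREDICT(P → X) = { $, ';' }
  PREDICT(P → '-' X) = { '-' }
For X:
  PREDICT(X → X ';') = { ';' }
  PREDICT(X → ε) = { $, ';' }

Conflict found: Predict set conflict for P: { ';' }
The grammar is NOT LL(1).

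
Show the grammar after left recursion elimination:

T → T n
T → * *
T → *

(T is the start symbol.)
T is directly left-recursive. The standard transformation for
  A → A α₁ | ... | A α_m | β₁ | ... | β_n
is
  A  → β₁ A' | ... | β_n A'
  A' → α₁ A' | ... | α_m A' | ε

T → * * becomes T → * * T'
T → * becomes T → * T'
T → T n becomes T' → n T'
Add T' → ε

Resulting grammar:
T → * * T'
T → * T'
T' → n T'
T' → ε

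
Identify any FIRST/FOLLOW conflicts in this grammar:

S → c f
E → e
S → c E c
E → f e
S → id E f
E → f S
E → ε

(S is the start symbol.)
Yes. E → f e with FOLLOW(E) on { 'f' }; E → f S with FOLLOW(E) on { 'f' }

A FIRST/FOLLOW conflict occurs when a non-terminal N has a nullable alternative N → β (β ⇒* ε) and another alternative N → α with FIRST(α) ∩ FOLLOW(N) ≠ ∅: on such a lookahead the parser cannot decide between expanding α and letting N vanish via β.

Nullable non-terminals: E.

E: nullable alternative(s) E → ε; FOLLOW(E) = { 'c', 'f' }
  E → e: FIRST \ {ε} = { 'e' } — disjoint from FOLLOW(E)
  E → f e: FIRST \ {ε} = { 'f' } — overlaps FOLLOW(E) on { 'f' }: CONFLICT
  E → f S: FIRST \ {ε} = { 'f' } — overlaps FOLLOW(E) on { 'f' }: CONFLICT
  E → ε: FIRST \ {ε} = { } — this is the only nullable alternative, skip

S has no nullable alternative, so no FIRST/FOLLOW check is needed there.

So the grammar has 2 FIRST/FOLLOW conflicts (marked CONFLICT above).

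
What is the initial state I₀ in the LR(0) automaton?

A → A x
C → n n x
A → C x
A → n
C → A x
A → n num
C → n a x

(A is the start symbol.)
First, augment the grammar with A' → A
I₀ = CLOSURE({ [A' → . A] }):
  [A' → . A] has the dot before A: add [A → . A x], [A → . C x], [A → . n], [A → . n num]
  [A → . C x] has the dot before C: add [C → . n n x], [C → . A x], [C → . n a x]
No further items can be added.

I₀ = { [A → . A x], [A → . C x], [A → . n num], [A → . n], [A' → . A], [C → . A x], [C → . n a x], [C → . n n x] }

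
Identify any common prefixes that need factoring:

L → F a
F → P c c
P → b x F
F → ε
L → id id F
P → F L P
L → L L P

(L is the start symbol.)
Left-factoring is needed when two productions for the same non-terminal
share a common prefix on the right-hand side.

Productions for L:
  L → F a
  L → id id F
  L → L L P
Productions for F:
  F → P c c
  F → ε
Productions for P:
  P → b x F
  P → F L P

No common prefixes found.

Answer: No, left-factoring is not needed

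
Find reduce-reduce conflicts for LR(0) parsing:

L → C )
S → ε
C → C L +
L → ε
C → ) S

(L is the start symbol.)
Yes — I4: [L → C ) .] vs [S → .]

A reduce-reduce conflict occurs when an LR(0) state has two complete items [A → α .] and [B → β .] — both call for a reduction, and with no lookahead the parser cannot choose between them.

Augment with L' → L and build the canonical LR(0) collection (I0 = CLOSURE({[L' → . L]}), then GOTO on every symbol after a dot until no new states appear). It has 8 states:
  I0: { [C → . ) S], [C → . C L +], [L → . C )], [L → .], [L' → . L] }  — shift, reduce
  I1: { [C → ) . S], [S → .] }  — reduce
  I2: { [C → . ) S], [C → . C L +], [C → C . L +], [L → . C )], [L → .], [L → C . )] }  — shift, reduce
  I3: { [L' → L .] }  — accept
  I4: { [C → ) . S], [L → C ) .], [S → .] }  — 2 reduces
  I5: { [C → C L . +] }  — shift
  I6: { [C → C L + .] }  — reduce
  I7: { [C → ) S .] }  — reduce

I4 contains complete items [L → C ) .], [S → .] — reduce-reduce conflict.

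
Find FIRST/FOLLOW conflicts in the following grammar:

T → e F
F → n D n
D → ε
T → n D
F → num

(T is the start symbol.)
A FIRST/FOLLOW conflict occurs when a non-terminal N has a nullable alternative N → β (β ⇒* ε) and another alternative N → α with FIRST(α) ∩ FOLLOW(N) ≠ ∅: on such a lookahead the parser cannot decide between expanding α and letting N vanish via β.

Nullable non-terminals: D.
D has a nullable alternative but only one production, so nothing to check.

F, T have no nullable alternative, so no FIRST/FOLLOW check is needed there.

No FIRST/FOLLOW conflicts found.

Answer: No FIRST/FOLLOW conflicts.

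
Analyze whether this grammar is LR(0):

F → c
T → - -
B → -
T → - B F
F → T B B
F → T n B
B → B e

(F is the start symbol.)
No. Shift-reduce conflict between [F → T n B .] and [B → B . e]

Augment with F' → F and build the canonical LR(0) collection (I0 = CLOSURE({[F' → . F]}), then GOTO on every symbol after a dot until no new states appear). It has 14 states:
  I0: { [F → . T B B], [F → . T n B], [F → . c], [F' → . F], [T → . - -], [T → . - B F] }  — shift
  I1: { [B → . -], [B → . B e], [T → - . -], [T → - . B F] }  — shift
  I2: { [F' → F .] }  — accept
  I3: { [B → . -], [B → . B e], [F → T . B B], [F → T . n B] }  — shift
  I4: { [F → c .] }  — reduce
  I5: { [B → - .] }  — reduce
  I6: { [B → . -], [B → . B e], [B → B . e], [F → T B . B] }  — shift
  I7: { [B → . -], [B → . B e], [F → T n . B] }  — shift
  I8: { [B → B . e], [F → T n B .] }  — shift, reduce
  I9: { [B → B e .] }  — reduce
  I10: { [B → B . e], [F → T B B .] }  — shift, reduce
  I11: { [B → - .], [T → - - .] }  — 2 reduces
  I12: { [B → B . e], [F → . T B B], [F → . T n B], [F → . c], [T → - B . F], [T → . - -], [T → . - B F] }  — shift
  I13: { [T → - B F .] }  — reduce

Conflict in state I8:
  Shift-reduce conflict between [F → T n B .] and [B → B . e]
So the grammar is NOT LR(0).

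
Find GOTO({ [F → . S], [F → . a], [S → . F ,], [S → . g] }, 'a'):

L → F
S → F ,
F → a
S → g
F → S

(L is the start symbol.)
GOTO(I, 'a') = CLOSURE({ [A → αX.β] : [A → α.Xβ] ∈ I, X = 'a' })

Items with dot before 'a', with the dot advanced:
  [F → . a] → [F → a .]
Closure adds nothing (no advanced item has the dot before a non-terminal).

GOTO = { [F → a .] }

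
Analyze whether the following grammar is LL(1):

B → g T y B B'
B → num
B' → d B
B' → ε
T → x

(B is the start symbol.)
Relevant sets:
  FOLLOW(B') = { $, 'd' }

For B:
  PREDICT(B → g T y B B') = { 'g' }
  PREDICT(B → num) = { 'num' }
For B':
  PREDICT(B' → d B) = { 'd' }
  PREDICT(B' → ε) = { $, 'd' }
T has a single production, so nothing to check there.

Conflict found: Predict set conflict for B': { 'd' }
The grammar is NOT LL(1).

Answer: No. Predict set conflict for B': { 'd' }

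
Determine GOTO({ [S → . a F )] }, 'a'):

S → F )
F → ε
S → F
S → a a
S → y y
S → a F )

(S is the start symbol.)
GOTO(I, 'a') = CLOSURE({ [A → αX.β] : [A → α.Xβ] ∈ I, X = 'a' })

Items with dot before 'a', with the dot advanced:
  [S → . a F )] → [S → a . F )]
Closure of the advanced items:
  [S → a . F )] has the dot before F: add [F → .]

GOTO = { [F → .], [S → a . F )] }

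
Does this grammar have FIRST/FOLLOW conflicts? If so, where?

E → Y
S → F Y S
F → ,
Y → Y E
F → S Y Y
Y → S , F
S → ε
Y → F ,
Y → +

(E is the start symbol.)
A FIRST/FOLLOW conflict occurs when a non-terminal N has a nullable alternative N → β (β ⇒* ε) and another alternative N → α with FIRST(α) ∩ FOLLOW(N) ≠ ∅: on such a lookahead the parser cannot decide between expanding α and letting N vanish via β.

Nullable non-terminals: S.
FIRST sets used below: FIRST(F) = { '+', ',' }

S: nullable alternative(s) S → ε; FOLLOW(S) = { '+', ',' }
  S → F Y S: FIRST \ {ε} = { '+', ',' } — overlaps FOLLOW(S) on { '+', ',' }: CONFLICT
  S → ε: FIRST \ {ε} = { } — this is the only nullable alternative, skip

E, F, Y have no nullable alternative, so no FIRST/FOLLOW check is needed there.

So the grammar has 1 FIRST/FOLLOW conflict (marked CONFLICT above).

Answer: Yes. S → F Y S with FOLLOW(S) on { '+', ',' }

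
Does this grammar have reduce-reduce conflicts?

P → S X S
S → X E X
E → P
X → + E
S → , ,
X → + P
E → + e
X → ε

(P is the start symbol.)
Yes — I11: [E → P .] vs [X → + P .]

A reduce-reduce conflict occurs when an LR(0) state has two complete items [A → α .] and [B → β .] — both call for a reduction, and with no lookahead the parser cannot choose between them.

Augment with P' → P and build the canonical LR(0) collection (I0 = CLOSURE({[P' → . P]}), then GOTO on every symbol after a dot until no new states appear). It has 16 states:
  I0: { [P → . S X S], [P' → . P], [S → . , ,], [S → . X E X], [X → . + E], [X → . + P], [X → .] }  — shift, reduce
  I1: { [E → . + e], [E → . P], [P → . S X S], [S → . , ,], [S → . X E X], [X → + . E], [X → + . P], [X → . + E], [X → . + P], [X → .] }  — shift, reduce
  I2: { [S → , . ,] }  — shift
  I3: { [P' → P .] }  — accept
  I4: { [P → S . X S], [X → . + E], [X → . + P], [X → .] }  — shift, reduce
  I5: { [E → . + e], [E → . P], [P → . S X S], [S → . , ,], [S → . X E X], [S → X . E X], [X → . + E], [X → . + P], [X → .] }  — shift, reduce
  I6: { [E → + . e], [E → . + e], [E → . P], [P → . S X S], [S → . , ,], [S → . X E X], [X → + . E], [X → + . P], [X → . + E], [X → . + P], [X → .] }  — shift, reduce
  I7: { [S → X E . X], [X → . + E], [X → . + P], [X → .] }  — shift, reduce
  I8: { [E → P .] }  — reduce
  I9: { [S → X E X .] }  — reduce
  I10: { [X → + E .] }  — reduce
  I11: { [E → P .], [X → + P .] }  — 2 reduces
  I12: { [E → + e .] }  — reduce
  I13: { [P → S X . S], [S → . , ,], [S → . X E X], [X → . + E], [X → . + P], [X → .] }  — shift, reduce
  I14: { [P → S X S .] }  — reduce
  I15: { [S → , , .] }  — reduce

I11 contains complete items [E → P .], [X → + P .] — reduce-reduce conflict.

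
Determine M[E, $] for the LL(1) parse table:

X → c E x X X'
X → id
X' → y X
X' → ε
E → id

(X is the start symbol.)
Empty (error entry)

To find M[E, $], we find productions for E where $ is in the predict set (PREDICT(N → α) = (FIRST(α) \ {ε}) ∪ (FOLLOW(N) if α ⇒* ε)).

E → id: PREDICT = { 'id' }

M[E, $] is empty (no production applies)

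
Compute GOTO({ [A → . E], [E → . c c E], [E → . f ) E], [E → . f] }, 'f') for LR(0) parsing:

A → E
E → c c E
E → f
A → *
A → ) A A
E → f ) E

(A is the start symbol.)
{ [E → f . ) E], [E → f .] }

GOTO(I, 'f') = CLOSURE({ [A → αX.β] : [A → α.Xβ] ∈ I, X = 'f' })

Items with dot before 'f', with the dot advanced:
  [E → . f] → [E → f .]
  [E → . f ) E] → [E → f . ) E]
Closure adds nothing (no advanced item has the dot before a non-terminal).

GOTO = { [E → f . ) E], [E → f .] }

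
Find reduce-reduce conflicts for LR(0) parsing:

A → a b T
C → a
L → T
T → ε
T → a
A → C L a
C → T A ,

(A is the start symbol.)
Yes — I4: [C → a .] vs [T → a .]

A reduce-reduce conflict occurs when an LR(0) state has two complete items [A → α .] and [B → β .] — both call for a reduction, and with no lookahead the parser cannot choose between them.

Augment with A' → A and build the canonical LR(0) collection (I0 = CLOSURE({[A' → . A]}), then GOTO on every symbol after a dot until no new states appear). It has 13 states:
  I0: { [A → . C L a], [A → . a b T], [A' → . A], [C → . T A ,], [C → . a], [T → . a], [T → .] }  — shift, reduce
  I1: { [A' → A .] }  — accept
  I2: { [A → C . L a], [L → . T], [T → . a], [T → .] }  — shift, reduce
  I3: { [A → . C L a], [A → . a b T], [C → . T A ,], [C → . a], [C → T . A ,], [T → . a], [T → .] }  — shift, reduce
  I4: { [A → a . b T], [C → a .], [T → a .] }  — shift, 2 reduces
  I5: { [A → a b . T], [T → . a], [T → .] }  — shift, reduce
  I6: { [A → a b T .] }  — reduce
  I7: { [T → a .] }  — reduce
  I8: { [C → T A . ,] }  — shift
  I9: { [C → T A , .] }  — reduce
  I10: { [A → C L . a] }  — shift
  I11: { [L → T .] }  — reduce
  I12: { [A → C L a .] }  — reduce

I4 contains complete items [C → a .], [T → a .] — reduce-reduce conflict.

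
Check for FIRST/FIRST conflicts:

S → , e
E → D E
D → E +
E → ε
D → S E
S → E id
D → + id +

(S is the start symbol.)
A FIRST/FIRST conflict occurs when two productions N → α and N → β for the same non-terminal have FIRST(α) ∩ FIRST(β) ≠ ∅ (with ε ∈ FIRST of a nullable right-hand side, so two nullable alternatives also conflict).

FIRST sets of the non-terminals at (or reachable through a nullable prefix from) the front of some alternative:
  FIRST(E) = { '+', ',', 'id', ε }
  FIRST(D) = { '+', ',', 'id' }
  FIRST(S) = { '+', ',', 'id' }

Productions for S:
  S → , e: FIRST = { ',' }
  S → E id: FIRST = { '+', ',', 'id' }
Productions for E:
  E → D E: FIRST = { '+', ',', 'id' }
  E → ε: FIRST = { ε }
Productions for D:
  D → E +: FIRST = { '+', ',', 'id' }
  D → S E: FIRST = { '+', ',', 'id' }
  D → + id +: FIRST = { '+' }

Conflict for S: S → , e and S → E id
  Overlap: { ',' }
Conflict for D: D → E + and D → S E
  Overlap: { '+', ',', 'id' }
Conflict for D: D → E + and D → + id +
  Overlap: { '+' }
Conflict for D: D → S E and D → + id +
  Overlap: { '+' }

Answer: Yes. S → ',' e / S → E id on { ',' }; D → E '+' / D → S E on { '+', ',', 'id' }; D → E '+' / D → '+' id '+' on { '+' }; D → S E / D → '+' id '+' on { '+' }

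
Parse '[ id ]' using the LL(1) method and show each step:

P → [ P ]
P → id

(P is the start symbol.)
LL(1) parsing maintains a stack (initially the start symbol over $) and the input. At each step: if the stack top is a terminal, match it against the current input token; if it is a non-terminal N, replace it with the RHS of M[N, lookahead] (the unique production whose predict set contains the lookahead).

Stack is shown with the top on the left.

Stack    Input     Action
-------------------------
P $      [ id ] $  output P → [ P ]
[ P ] $  [ id ] $  match '['
P ] $    id ] $    output P → id
id ] $   id ] $    match 'id'
] $      ] $       match ']'
$        $         accept

The string is accepted.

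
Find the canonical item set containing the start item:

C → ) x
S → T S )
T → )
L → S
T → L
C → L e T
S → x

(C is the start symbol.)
{ [C → . ) x], [C → . L e T], [C' → . C], [L → . S], [S → . T S )], [S → . x], [T → . )], [T → . L] }

First, augment the grammar with C' → C
I₀ = CLOSURE({ [C' → . C] }):
  [C' → . C] has the dot before C: add [C → . ) x], [C → . L e T]
  [C → . L e T] has the dot before L: add [L → . S]
  [L → . S] has the dot before S: add [S → . T S )], [S → . x]
  [S → . T S )] has the dot before T: add [T → . )], [T → . L]
No further items can be added.

I₀ = { [C → . ) x], [C → . L e T], [C' → . C], [L → . S], [S → . T S )], [S → . x], [T → . )], [T → . L] }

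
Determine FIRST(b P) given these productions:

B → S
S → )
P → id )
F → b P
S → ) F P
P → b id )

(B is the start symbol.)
{ 'b' }

To compute FIRST(b P), process the symbols left to right:
Symbol b is a terminal. Add 'b' and stop.
FIRST(b P) = { 'b' }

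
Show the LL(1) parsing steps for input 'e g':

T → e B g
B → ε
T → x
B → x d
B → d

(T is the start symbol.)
LL(1) parsing maintains a stack (initially the start symbol over $) and the input. At each step: if the stack top is a terminal, match it against the current input token; if it is a non-terminal N, replace it with the RHS of M[N, lookahead] (the unique production whose predict set contains the lookahead).

Stack is shown with the top on the left.

Stack    Input  Action
----------------------
T $      e g $  output T → e B g
e B g $  e g $  match 'e'
B g $    g $    output B → ε
g $      g $    match 'g'
$        $      accept

The string is accepted.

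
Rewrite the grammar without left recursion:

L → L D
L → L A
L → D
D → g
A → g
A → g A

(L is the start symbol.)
L → D L'
L' → D L'
L' → A L'
L' → ε
D → g
A → g
A → g A

L is directly left-recursive. The standard transformation for
  A → A α₁ | ... | A α_m | β₁ | ... | β_n
is
  A  → β₁ A' | ... | β_n A'
  A' → α₁ A' | ... | α_m A' | ε

L → D becomes L → D L'
L → L D becomes L' → D L'
L → L A becomes L' → A L'
Add L' → ε

Productions for other non-terminals are unchanged:
  D → g
  A → g
  A → g A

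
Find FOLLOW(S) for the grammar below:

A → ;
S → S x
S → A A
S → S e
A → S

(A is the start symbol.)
In S → S x: S is followed by x, add FIRST(x) \ {ε} = { 'x' }
In S → S e: S is followed by e, add FIRST(e) \ {ε} = { 'e' }
In A → S: S is at the end, add FOLLOW(A)

The FOLLOW sets referred to above (computed the same way, to a fixed point):
  FOLLOW(A) = { $, ';', 'e', 'x' }

Taking the union: FOLLOW(S) = { $, ';', 'e', 'x' }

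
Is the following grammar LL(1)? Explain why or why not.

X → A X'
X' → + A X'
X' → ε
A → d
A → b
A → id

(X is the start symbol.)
A grammar is LL(1) if for each non-terminal N with multiple productions, the predict sets of those productions are pairwise disjoint, where PREDICT(N → α) = (FIRST(α) \ {ε}) ∪ (FOLLOW(N) if α ⇒* ε).

Relevant sets:
  FOLLOW(X') = { $ }

For X':
  PREDICT(X' → '+' A X') = { '+' }
  PREDICT(X' → ε) = { $ }
For A:
  PREDICT(A → d) = { 'd' }
  PREDICT(A → b) = { 'b' }
  PREDICT(A → id) = { 'id' }
X has a single production, so nothing to check there.

All predict sets are disjoint. The grammar IS LL(1).

Answer: Yes, the grammar is LL(1).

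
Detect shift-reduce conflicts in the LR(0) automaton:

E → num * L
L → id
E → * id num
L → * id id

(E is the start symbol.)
No shift-reduce conflicts

Augment with E' → E and build the canonical LR(0) collection (I0 = CLOSURE({[E' → . E]}), then GOTO on every symbol after a dot until no new states appear). It has 12 states:
  I0: { [E → . * id num], [E → . num * L], [E' → . E] }  — shift
  I1: { [E → * . id num] }  — shift
  I2: { [E' → E .] }  — accept
  I3: { [E → num . * L] }  — shift
  I4: { [E → num * . L], [L → . * id id], [L → . id] }  — shift
  I5: { [L → * . id id] }  — shift
  I6: { [E → num * L .] }  — reduce
  I7: { [L → id .] }  — reduce
  I8: { [L → * id . id] }  — shift
  I9: { [L → * id id .] }  — reduce
  I10: { [E → * id . num] }  — shift
  I11: { [E → * id num .] }  — reduce

No state contains both a complete item and a shift item.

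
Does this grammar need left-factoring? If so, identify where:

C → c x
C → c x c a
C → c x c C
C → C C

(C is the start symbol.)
Left-factoring is needed when two productions for the same non-terminal
share a common prefix on the right-hand side.

Productions for C:
  C → c x
  C → c x c a
  C → c x c C
  C → C C

Found common prefix 'c x' in productions for C

Answer: Yes, C has productions with common prefix 'c x'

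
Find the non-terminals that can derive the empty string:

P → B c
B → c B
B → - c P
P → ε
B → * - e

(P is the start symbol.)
{ 'P' }

ε-productions: P → ε
So P is immediately nullable.
No further non-terminal can be added: every production for the remaining non-terminals contains a terminal or a non-nullable non-terminal.
Nullable = { 'P' }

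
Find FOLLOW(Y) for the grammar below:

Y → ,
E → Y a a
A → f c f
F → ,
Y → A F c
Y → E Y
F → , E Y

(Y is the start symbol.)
{ $, 'a', 'c' }

To compute FOLLOW(Y), find every occurrence of Y on a right-hand side N → α Y β: add FIRST(β) \ {ε}, and if β is empty or nullable also add FOLLOW(N). Iterate to a fixed point.

Y is the start symbol, so $ ∈ FOLLOW(Y).
In E → Y a a: Y is followed by a a, add FIRST(a a) \ {ε} = { 'a' }
In Y → E Y: Y is at the end; this adds FOLLOW(Y) to itself — nothing new
In F → , E Y: Y is at the end, add FOLLOW(F)

The FOLLOW sets referred to above (computed the same way, to a fixed point):
  FOLLOW(F) = { 'c' }

Taking the union: FOLLOW(Y) = { $, 'a', 'c' }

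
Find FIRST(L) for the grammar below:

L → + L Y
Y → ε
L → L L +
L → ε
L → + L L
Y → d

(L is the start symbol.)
{ '+', ε }

From L → + L Y:
  - '+' is a terminal: add '+' and stop
From L → L L +:
  - L is the symbol being defined: contributes nothing new
    L is nullable, so continue to the next symbol
  - L is the symbol being defined: contributes nothing new
    L is nullable, so continue to the next symbol
  - '+' is a terminal: add '+' and stop
From L → ε:
  - ε-production, so ε ∈ FIRST(L)
From L → + L L:
  - '+' is a terminal: add '+' and stop

Collecting: FIRST(L) = { '+', ε }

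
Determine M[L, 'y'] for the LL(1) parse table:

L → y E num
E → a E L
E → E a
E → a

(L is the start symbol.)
L → y E num

To find M[L, 'y'], we find productions for L where 'y' is in the predict set (PREDICT(N → α) = (FIRST(α) \ {ε}) ∪ (FOLLOW(N) if α ⇒* ε)).

L → y E num: PREDICT = { 'y' }
  'y' is in predict set, so this production goes in M[L, 'y']

M[L, 'y'] = L → y E num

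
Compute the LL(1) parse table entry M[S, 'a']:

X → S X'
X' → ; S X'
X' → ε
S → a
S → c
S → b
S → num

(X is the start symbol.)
To find M[S, 'a'], we find productions for S where 'a' is in the predict set (PREDICT(N → α) = (FIRST(α) \ {ε}) ∪ (FOLLOW(N) if α ⇒* ε)).

S → a: PREDICT = { 'a' }
  'a' is in predict set, so this production goes in M[S, 'a']
S → c: PREDICT = { 'c' }
S → b: PREDICT = { 'b' }
S → num: PREDICT = { 'num' }

M[S, 'a'] = S → a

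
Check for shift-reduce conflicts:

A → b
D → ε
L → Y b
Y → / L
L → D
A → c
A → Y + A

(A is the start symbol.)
Yes — I1: [D → .] vs [Y → . / L]

Augment with A' → A and build the canonical LR(0) collection (I0 = CLOSURE({[A' → . A]}), then GOTO on every symbol after a dot until no new states appear). It has 12 states:
  I0: { [A → . Y + A], [A → . b], [A → . c], [A' → . A], [Y → . / L] }  — shift
  I1: { [D → .], [L → . D], [L → . Y b], [Y → . / L], [Y → / . L] }  — shift, reduce
  I2: { [A' → A .] }  — accept
  I3: { [A → Y . + A] }  — shift
  I4: { [A → b .] }  — reduce
  I5: { [A → c .] }  — reduce
  I6: { [A → . Y + A], [A → . b], [A → . c], [A → Y + . A], [Y → . / L] }  — shift
  I7: { [A → Y + A .] }  — reduce
  I8: { [L → D .] }  — reduce
  I9: { [Y → / L .] }  — reduce
  I10: { [L → Y . b] }  — shift
  I11: { [L → Y b .] }  — reduce

I1 contains reduce item [D → .] and shift item [Y → . / L] — shift-reduce conflict.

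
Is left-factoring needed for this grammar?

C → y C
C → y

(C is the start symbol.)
Left-factoring is needed when two productions for the same non-terminal
share a common prefix on the right-hand side.

Productions for C:
  C → y C
  C → y

Found common prefix 'y' in productions for C

Answer: Yes, C has productions with common prefix 'y'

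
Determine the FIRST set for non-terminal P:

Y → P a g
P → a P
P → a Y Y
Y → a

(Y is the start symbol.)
{ 'a' }

From P → a P:
  - a is a terminal: add 'a' and stop
From P → a Y Y:
  - a is a terminal: add 'a' and stop

Collecting: FIRST(P) = { 'a' }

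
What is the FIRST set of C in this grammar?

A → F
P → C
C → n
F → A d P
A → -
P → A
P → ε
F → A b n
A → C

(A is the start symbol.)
{ 'n' }

To compute FIRST(C), examine every production with C on the left-hand side, reading each right-hand side left to right until a non-nullable symbol is reached.

From C → n:
  - n is a terminal: add 'n' and stop

Collecting: FIRST(C) = { 'n' }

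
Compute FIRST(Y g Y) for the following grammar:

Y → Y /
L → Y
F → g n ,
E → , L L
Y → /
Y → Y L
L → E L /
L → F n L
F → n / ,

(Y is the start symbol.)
FIRST sets of the non-terminals involved (from the grammar, by fixed-point iteration):
  FIRST(Y) = { '/' }

To compute FIRST(Y g Y), process the symbols left to right:
Symbol Y is a non-terminal. Add FIRST(Y) \ {ε} = { '/' }
Y is not nullable (ε ∉ FIRST(Y)), so stop here.
FIRST(Y g Y) = { '/' }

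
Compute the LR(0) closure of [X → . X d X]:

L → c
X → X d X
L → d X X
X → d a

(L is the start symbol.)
{ [X → . X d X], [X → . d a] }

Start with: [X → . X d X]
  [X → . X d X] has the dot before X: add [X → . d a]
No further items can be added.

CLOSURE = { [X → . X d X], [X → . d a] }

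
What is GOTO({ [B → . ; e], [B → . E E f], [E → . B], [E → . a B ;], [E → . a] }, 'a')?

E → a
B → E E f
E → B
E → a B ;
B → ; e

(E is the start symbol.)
{ [B → . ; e], [B → . E E f], [E → . B], [E → . a B ;], [E → . a], [E → a . B ;], [E → a .] }

GOTO(I, 'a') = CLOSURE({ [A → αX.β] : [A → α.Xβ] ∈ I, X = 'a' })

Items with dot before 'a', with the dot advanced:
  [E → . a] → [E → a .]
  [E → . a B ;] → [E → a . B ;]
Closure of the advanced items:
  [E → a . B ;] has the dot before B: add [B → . E E f], [B → . ; e]
  [B → . E E f] has the dot before E: add [E → . a], [E → . B], [E → . a B ;]

GOTO = { [B → . ; e], [B → . E E f], [E → . B], [E → . a B ;], [E → . a], [E → a . B ;], [E → a .] }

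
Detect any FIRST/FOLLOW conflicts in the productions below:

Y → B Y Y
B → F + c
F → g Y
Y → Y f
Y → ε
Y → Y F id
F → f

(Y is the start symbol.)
Yes. Y → B Y Y with FOLLOW(Y) on { 'f', 'g' }; Y → Y f with FOLLOW(Y) on { 'f', 'g' }; Y → Y F id with FOLLOW(Y) on { 'f', 'g' }

Nullable non-terminals: Y.
FIRST sets used below: FIRST(B) = { 'f', 'g' }, FIRST(Y) = { 'f', 'g', ε }, FIRST(F) = { 'f', 'g' }

Y: nullable alternative(s) Y → ε; FOLLOW(Y) = { $, '+', 'f', 'g', 'id' }
  Y → B Y Y: FIRST \ {ε} = { 'f', 'g' } — overlaps FOLLOW(Y) on { 'f', 'g' }: CONFLICT
  Y → Y f: FIRST \ {ε} = { 'f', 'g' } — overlaps FOLLOW(Y) on { 'f', 'g' }: CONFLICT
  Y → ε: FIRST \ {ε} = { } — this is the only nullable alternative, skip
  Y → Y F id: FIRST \ {ε} = { 'f', 'g' } — overlaps FOLLOW(Y) on { 'f', 'g' }: CONFLICT

B, F have no nullable alternative, so no FIRST/FOLLOW check is needed there.

So the grammar has 3 FIRST/FOLLOW conflicts (marked CONFLICT above).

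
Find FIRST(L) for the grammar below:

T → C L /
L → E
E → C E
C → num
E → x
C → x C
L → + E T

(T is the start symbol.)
{ '+', 'num', 'x' }

FIRST sets of the other non-terminals involved (by the same procedure, iterated to a fixed point):
  FIRST(E) = { 'num', 'x' }

From L → E:
  - E is a non-terminal: add FIRST(E) \ {ε} = { 'num', 'x' }
    E is not nullable, so stop
From L → + E T:
  - '+' is a terminal: add '+' and stop

Collecting: FIRST(L) = { '+', 'num', 'x' }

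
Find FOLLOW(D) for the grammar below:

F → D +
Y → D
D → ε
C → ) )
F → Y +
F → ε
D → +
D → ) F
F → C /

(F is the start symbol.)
To compute FOLLOW(D), find every occurrence of D on a right-hand side N → α D β: add FIRST(β) \ {ε}, and if β is empty or nullable also add FOLLOW(N). Iterate to a fixed point.

In F → D +: D is followed by '+', add FIRST('+') \ {ε} = { '+' }
In Y → D: D is at the end, add FOLLOW(Y)

The FOLLOW sets referred to above (computed the same way, to a fixed point):
  FOLLOW(Y) = { '+' }

Taking the union: FOLLOW(D) = { '+' }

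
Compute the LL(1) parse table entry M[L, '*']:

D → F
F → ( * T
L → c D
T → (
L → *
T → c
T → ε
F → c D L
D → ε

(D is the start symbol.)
L → *

To find M[L, '*'], we find productions for L where '*' is in the predict set (PREDICT(N → α) = (FIRST(α) \ {ε}) ∪ (FOLLOW(N) if α ⇒* ε)).

L → c D: PREDICT = { 'c' }
L → *: PREDICT = { '*' }
  '*' is in predict set, so this production goes in M[L, '*']

M[L, '*'] = L → *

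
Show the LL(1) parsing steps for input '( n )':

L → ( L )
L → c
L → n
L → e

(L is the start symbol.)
LL(1) parsing maintains a stack (initially the start symbol over $) and the input. At each step: if the stack top is a terminal, match it against the current input token; if it is a non-terminal N, replace it with the RHS of M[N, lookahead] (the unique production whose predict set contains the lookahead).

Stack is shown with the top on the left.

Stack    Input    Action
------------------------
L $      ( n ) $  output L → ( L )
( L ) $  ( n ) $  match '('
L ) $    n ) $    output L → n
n ) $    n ) $    match 'n'
) $      ) $      match ')'
$        $        accept

The string is accepted.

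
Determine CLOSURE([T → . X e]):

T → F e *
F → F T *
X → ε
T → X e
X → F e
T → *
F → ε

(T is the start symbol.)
To compute CLOSURE, for each item [A → α.Bβ] where B is a non-terminal, add [B → .γ] for all productions B → γ; repeat for the newly added items until nothing changes.

Start with: [T → . X e]
  [T → . X e] has the dot before X: add [X → .], [X → . F e]
  [X → . F e] has the dot before F: add [F → . F T *], [F → .]
No further items can be added.

CLOSURE = { [F → . F T *], [F → .], [T → . X e], [X → . F e], [X → .] }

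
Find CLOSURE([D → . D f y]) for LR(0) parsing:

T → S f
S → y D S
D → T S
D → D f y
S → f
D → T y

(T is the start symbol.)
{ [D → . D f y], [D → . T S], [D → . T y], [S → . f], [S → . y D S], [T → . S f] }

To compute CLOSURE, for each item [A → α.Bβ] where B is a non-terminal, add [B → .γ] for all productions B → γ; repeat for the newly added items until nothing changes.

Start with: [D → . D f y]
  [D → . D f y] has the dot before D: add [D → . T S], [D → . T y]
  [D → . T S] has the dot before T: add [T → . S f]
  [T → . S f] has the dot before S: add [S → . y D S], [S → . f]
No further items can be added.

CLOSURE = { [D → . D f y], [D → . T S], [D → . T y], [S → . f], [S → . y D S], [T → . S f] }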